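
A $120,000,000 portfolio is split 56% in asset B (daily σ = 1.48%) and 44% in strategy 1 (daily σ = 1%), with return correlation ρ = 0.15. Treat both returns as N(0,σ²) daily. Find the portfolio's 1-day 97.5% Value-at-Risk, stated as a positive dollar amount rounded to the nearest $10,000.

σ_p² = 0.56²·1.48² + 0.44²·1² + 2·0.15·0.56·0.44·1.48·1 = 0.9899 (%²).
σ_p = √0.9899 = 0.995%.
At 97.5%, z = 1.960.
VaR = 1.960 × 0.995% = 1.950%; on $120,000,000 that is $2,340,000.

$2,340,000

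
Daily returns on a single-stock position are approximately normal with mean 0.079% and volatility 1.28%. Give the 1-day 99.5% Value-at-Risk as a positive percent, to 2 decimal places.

3.22%

At 99.5% one-sided, z = 2.576.
VaR = −μ + z·σ = −(0.079%) + 2.576 × 1.28% = 3.218%.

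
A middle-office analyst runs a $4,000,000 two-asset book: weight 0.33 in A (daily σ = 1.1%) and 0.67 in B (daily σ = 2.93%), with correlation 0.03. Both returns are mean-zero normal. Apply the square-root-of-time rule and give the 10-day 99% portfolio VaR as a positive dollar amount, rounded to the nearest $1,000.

σ_p = √(0.33²·1.1² + 0.67²·2.93² + 2·0.03·0.33·0.67·1.1·2.93) = 2.007%.
σ_{10d} = 2.007% × √10 = 6.347%.
z(99%) = 2.326.
VaR = 2.326 × 6.347% = 14.763%; on $4,000,000 that is $590,520.

$591,000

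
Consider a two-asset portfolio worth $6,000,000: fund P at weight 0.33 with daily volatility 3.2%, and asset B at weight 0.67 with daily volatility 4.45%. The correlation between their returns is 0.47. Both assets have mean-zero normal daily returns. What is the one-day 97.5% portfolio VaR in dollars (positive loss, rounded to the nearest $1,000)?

$423,000

σ_p² = 0.33²·3.2² + 0.67²·4.45² + 2·0.47·0.33·0.67·3.2·4.45 = 12.9640 (%²).
σ_p = √12.9640 = 3.601%.
At 97.5%, z = 1.960.
VaR = 1.960 × 3.601% = 7.058%; on $6,000,000 that is $423,480.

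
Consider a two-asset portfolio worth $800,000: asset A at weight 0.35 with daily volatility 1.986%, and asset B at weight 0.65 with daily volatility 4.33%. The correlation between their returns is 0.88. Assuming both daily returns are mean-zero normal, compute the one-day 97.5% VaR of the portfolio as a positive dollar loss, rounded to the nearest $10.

$53,970

σ_p² = 0.35²·1.986² + 0.65²·4.33² + 2·0.88·0.35·0.65·1.986·4.33 = 11.8478 (%²).
σ_p = √11.8478 = 3.442%.
At 97.5%, z = 1.960.
VaR = 1.960 × 3.442% = 6.746%; on $800,000 that is $53,968.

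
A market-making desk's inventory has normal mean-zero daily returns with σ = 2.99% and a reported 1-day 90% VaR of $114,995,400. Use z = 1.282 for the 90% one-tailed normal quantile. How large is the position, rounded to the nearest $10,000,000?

VaR as a fraction of value: z·σ = 1.282 × 2.99% = 3.83318%.
Position = $114,995,400 / 0.0383318 = $3,000,000,000.

$3,000,000,000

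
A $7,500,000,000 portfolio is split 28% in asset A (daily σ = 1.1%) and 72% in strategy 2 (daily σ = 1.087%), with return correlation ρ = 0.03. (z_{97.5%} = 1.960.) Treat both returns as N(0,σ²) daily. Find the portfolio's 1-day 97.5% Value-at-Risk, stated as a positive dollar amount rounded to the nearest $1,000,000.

σ_p² = 0.28²·1.1² + 0.72²·1.087² + 2·0.03·0.28·0.72·1.1·1.087 = 0.7219 (%²).
σ_p = √0.7219 = 0.850%.
VaR = 1.960 × 0.850% = 1.666%; on $7,500,000,000 that is $124,950,000.

$125,000,000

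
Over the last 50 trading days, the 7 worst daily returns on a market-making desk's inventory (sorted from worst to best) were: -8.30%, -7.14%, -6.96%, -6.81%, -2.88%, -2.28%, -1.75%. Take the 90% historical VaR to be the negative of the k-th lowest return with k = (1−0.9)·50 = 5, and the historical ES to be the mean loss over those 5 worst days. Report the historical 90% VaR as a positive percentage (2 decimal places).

k = 5; the 5th lowest return is -2.88%, so VaR = 2.88%.

2.88%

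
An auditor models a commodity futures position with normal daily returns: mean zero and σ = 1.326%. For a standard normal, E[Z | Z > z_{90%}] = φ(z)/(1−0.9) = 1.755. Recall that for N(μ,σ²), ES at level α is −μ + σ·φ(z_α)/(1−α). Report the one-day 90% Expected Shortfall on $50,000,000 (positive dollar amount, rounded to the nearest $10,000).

ES = 1.326% × 1.755 = 2.327%.
On $50,000,000: 0.02327 × $50,000,000 = $1,163,500.

$1,160,000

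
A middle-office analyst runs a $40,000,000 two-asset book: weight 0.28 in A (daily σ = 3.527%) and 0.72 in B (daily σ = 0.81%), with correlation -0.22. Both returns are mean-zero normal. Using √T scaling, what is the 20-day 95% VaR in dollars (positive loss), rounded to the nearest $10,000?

σ_p = √(0.28²·3.527² + 0.72²·0.81² + 2·-0.22·0.28·0.72·3.527·0.81) = 1.031%.
σ_{20d} = 1.031% × √20 = 4.611%.
z(95%) = 1.645.
VaR = 1.645 × 4.611% = 7.585%; on $40,000,000 that is $3,034,000.

$3,030,000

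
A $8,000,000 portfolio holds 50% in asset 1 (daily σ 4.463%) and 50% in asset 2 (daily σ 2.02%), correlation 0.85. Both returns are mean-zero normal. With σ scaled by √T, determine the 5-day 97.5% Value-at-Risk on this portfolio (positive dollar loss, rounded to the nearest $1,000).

σ_p = √(0.5²·4.463² + 0.5²·2.02² + 2·0.85·0.5·0.5·4.463·2.02) = 3.135%.
σ_{5d} = 3.135% × √5 = 7.010%.
z(97.5%) = 1.960.
VaR = 1.960 × 7.010% = 13.740%; on $8,000,000 that is $1,099,200.

$1,099,000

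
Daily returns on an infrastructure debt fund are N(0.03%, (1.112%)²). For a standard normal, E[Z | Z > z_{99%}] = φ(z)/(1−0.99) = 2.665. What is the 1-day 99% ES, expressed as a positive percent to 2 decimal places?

ES = −(0.03%) + 1.112% × 2.665 = 2.933%.

2.93%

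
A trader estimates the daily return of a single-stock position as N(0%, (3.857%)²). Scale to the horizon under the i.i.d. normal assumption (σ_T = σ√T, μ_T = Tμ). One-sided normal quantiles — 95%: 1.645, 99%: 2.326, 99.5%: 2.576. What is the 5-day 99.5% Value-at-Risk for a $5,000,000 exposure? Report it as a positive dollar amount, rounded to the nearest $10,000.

σ_{5d} = 3.857% × √5 = 8.625%.
VaR = 2.576 × 8.625% = 22.218%.
On $5,000,000: 0.22218 × $5,000,000 = $1,110,900.

$1,110,000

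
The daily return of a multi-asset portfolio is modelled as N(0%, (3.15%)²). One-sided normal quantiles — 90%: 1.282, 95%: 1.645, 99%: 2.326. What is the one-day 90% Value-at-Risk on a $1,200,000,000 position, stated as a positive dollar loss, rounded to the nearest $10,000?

VaR = z·σ = 1.282 × 3.15% = 4.038%.
On $1,200,000,000: 0.04038 × $1,200,000,000 = $48,456,000.

$48,460,000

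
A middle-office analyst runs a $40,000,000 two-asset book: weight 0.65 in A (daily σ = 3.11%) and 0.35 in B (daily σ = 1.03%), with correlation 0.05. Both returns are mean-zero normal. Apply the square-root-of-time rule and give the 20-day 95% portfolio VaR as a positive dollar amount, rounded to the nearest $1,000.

$6,094,000

σ_p = √(0.65²·3.11² + 0.35²·1.03² + 2·0.05·0.65·0.35·3.11·1.03) = 2.071%.
σ_{20d} = 2.071% × √20 = 9.262%.
z(95%) = 1.645.
VaR = 1.645 × 9.262% = 15.236%; on $40,000,000 that is $6,094,400.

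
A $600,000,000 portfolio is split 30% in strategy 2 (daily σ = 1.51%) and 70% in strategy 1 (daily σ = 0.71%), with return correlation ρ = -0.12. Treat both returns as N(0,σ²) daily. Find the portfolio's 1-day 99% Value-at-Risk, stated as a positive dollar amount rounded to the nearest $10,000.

$8,810,000

σ_p² = 0.3²·1.51² + 0.7²·0.71² + 2·-0.12·0.3·0.7·1.51·0.71 = 0.3982 (%²).
σ_p = √0.3982 = 0.631%.
At 99%, z = 2.326.
VaR = 2.326 × 0.631% = 1.468%; on $600,000,000 that is $8,808,000.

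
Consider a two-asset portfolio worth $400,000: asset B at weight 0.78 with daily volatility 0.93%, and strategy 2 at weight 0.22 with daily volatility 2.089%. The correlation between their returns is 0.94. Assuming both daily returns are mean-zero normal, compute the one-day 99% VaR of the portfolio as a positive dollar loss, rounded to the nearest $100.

$10,900

σ_p² = 0.78²·0.93² + 0.22²·2.089² + 2·0.94·0.78·0.22·0.93·2.089 = 1.3642 (%²).
σ_p = √1.3642 = 1.168%.
At 99%, z = 2.326.
VaR = 2.326 × 1.168% = 2.717%; on $400,000 that is $10,868.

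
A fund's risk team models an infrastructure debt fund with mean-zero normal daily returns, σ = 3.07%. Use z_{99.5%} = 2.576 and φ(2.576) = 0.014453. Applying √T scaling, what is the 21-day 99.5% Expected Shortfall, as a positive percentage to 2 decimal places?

σ_{21d} = 3.07% × √21 = 14.069%.
ES multiplier = φ(z)/(1−α) = 0.014453/0.005 = 2.891.
ES = 14.069% × 2.891 = 40.673%.

40.67%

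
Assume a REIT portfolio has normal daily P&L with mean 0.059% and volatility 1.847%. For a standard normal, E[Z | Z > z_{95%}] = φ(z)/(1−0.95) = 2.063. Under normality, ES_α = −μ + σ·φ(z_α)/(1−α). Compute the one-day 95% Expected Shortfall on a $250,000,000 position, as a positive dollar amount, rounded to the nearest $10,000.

ES = −(0.059%) + 1.847% × 2.063 = 3.751%.
On $250,000,000: 0.03751 × $250,000,000 = $9,377,500.

$9,380,000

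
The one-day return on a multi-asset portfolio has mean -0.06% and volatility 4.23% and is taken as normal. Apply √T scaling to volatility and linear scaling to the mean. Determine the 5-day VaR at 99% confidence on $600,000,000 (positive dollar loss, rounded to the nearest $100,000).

At 99%, z = 2.326.
σ_{5d} = 4.23% × √5 = 9.459%; μ_{5d} = 5 × -0.06% = -0.300%.
VaR = −(-0.300%) + 2.326 × 9.459% = 22.302%.
On $600,000,000: 0.22302 × $600,000,000 = $133,812,000.

$133,800,000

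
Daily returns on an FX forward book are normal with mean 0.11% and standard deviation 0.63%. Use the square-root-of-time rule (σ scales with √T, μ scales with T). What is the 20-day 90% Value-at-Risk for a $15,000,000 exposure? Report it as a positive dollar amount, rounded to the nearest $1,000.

At 90%, z = 1.282.
σ_{20d} = 0.63% × √20 = 2.817%; μ_{20d} = 20 × 0.11% = 2.200%.
VaR = −(2.200%) + 1.282 × 2.817% = 1.411%.
On $15,000,000: 0.01411 × $15,000,000 = $211,650.

$212,000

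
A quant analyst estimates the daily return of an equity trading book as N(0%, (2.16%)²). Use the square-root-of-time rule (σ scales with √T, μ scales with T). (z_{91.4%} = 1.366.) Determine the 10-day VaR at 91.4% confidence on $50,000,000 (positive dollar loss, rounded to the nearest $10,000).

$4,670,000

σ_{10d} = 2.16% × √10 = 6.831%.
VaR = 1.366 × 6.831% = 9.331%.
On $50,000,000: 0.09331 × $50,000,000 = $4,665,500.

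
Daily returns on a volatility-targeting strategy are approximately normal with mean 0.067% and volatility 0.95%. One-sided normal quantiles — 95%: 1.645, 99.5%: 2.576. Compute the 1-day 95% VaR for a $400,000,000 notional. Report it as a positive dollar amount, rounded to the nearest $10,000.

VaR = −μ + z·σ = −(0.067%) + 1.645 × 0.95% = 1.496%.
On $400,000,000: 0.01496 × $400,000,000 = $5,984,000.

$5,980,000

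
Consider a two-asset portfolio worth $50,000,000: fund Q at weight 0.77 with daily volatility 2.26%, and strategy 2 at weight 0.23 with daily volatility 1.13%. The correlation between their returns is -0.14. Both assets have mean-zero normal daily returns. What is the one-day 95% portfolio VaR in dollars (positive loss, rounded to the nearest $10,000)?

$1,420,000

σ_p² = 0.77²·2.26² + 0.23²·1.13² + 2·-0.14·0.77·0.23·2.26·1.13 = 2.9692 (%²).
σ_p = √2.9692 = 1.723%.
At 95%, z = 1.645.
VaR = 1.645 × 1.723% = 2.834%; on $50,000,000 that is $1,417,000.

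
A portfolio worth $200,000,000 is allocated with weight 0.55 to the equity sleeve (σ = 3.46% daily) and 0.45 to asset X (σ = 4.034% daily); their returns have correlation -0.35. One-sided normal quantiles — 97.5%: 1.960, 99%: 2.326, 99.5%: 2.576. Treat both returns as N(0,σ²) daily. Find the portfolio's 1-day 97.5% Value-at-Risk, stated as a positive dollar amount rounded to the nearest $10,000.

$8,310,000

σ_p² = 0.55²·3.46² + 0.45²·4.034² + 2·-0.35·0.55·0.45·3.46·4.034 = 4.4986 (%²).
σ_p = √4.4986 = 2.121%.
VaR = 1.960 × 2.121% = 4.157%; on $200,000,000 that is $8,314,000.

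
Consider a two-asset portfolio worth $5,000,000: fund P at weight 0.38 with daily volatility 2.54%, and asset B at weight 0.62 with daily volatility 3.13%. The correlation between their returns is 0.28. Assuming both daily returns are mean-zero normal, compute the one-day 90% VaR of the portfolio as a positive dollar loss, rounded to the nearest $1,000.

σ_p² = 0.38²·2.54² + 0.62²·3.13² + 2·0.28·0.38·0.62·2.54·3.13 = 5.7465 (%²).
σ_p = √5.7465 = 2.397%.
At 90%, z = 1.282.
VaR = 1.282 × 2.397% = 3.073%; on $5,000,000 that is $153,650.

$154,000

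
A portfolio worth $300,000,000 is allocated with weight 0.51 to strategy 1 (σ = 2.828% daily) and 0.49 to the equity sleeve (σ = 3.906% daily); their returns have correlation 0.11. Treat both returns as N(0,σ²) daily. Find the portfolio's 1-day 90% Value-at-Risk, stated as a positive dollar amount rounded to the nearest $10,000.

$9,690,000

σ_p² = 0.51²·2.828² + 0.49²·3.906² + 2·0.11·0.51·0.49·2.828·3.906 = 6.3506 (%²).
σ_p = √6.3506 = 2.520%.
At 90%, z = 1.282.
VaR = 1.282 × 2.520% = 3.231%; on $300,000,000 that is $9,693,000.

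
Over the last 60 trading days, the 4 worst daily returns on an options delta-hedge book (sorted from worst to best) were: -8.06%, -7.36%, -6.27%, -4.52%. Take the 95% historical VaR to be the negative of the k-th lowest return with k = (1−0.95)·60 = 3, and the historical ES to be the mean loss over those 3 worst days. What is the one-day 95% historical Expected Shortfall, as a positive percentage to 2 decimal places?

The 3 worst returns sum to -21.69%.
ES = −(-21.69%) / 3 = 7.23%.

7.23%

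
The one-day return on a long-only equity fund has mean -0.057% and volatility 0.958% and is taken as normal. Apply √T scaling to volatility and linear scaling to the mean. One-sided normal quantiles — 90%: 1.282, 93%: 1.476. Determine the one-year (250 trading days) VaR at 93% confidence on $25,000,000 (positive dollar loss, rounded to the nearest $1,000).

σ_{250d} = 0.958% × √250 = 15.147%; μ_{250d} = 250 × -0.057% = -14.250%.
VaR = −(-14.250%) + 1.476 × 15.147% = 36.607%.
On $25,000,000: 0.36607 × $25,000,000 = $9,151,750.

$9,152,000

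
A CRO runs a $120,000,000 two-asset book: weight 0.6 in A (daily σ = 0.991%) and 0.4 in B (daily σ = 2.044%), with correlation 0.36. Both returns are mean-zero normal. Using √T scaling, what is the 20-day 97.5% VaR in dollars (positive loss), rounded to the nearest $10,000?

$12,320,000

σ_p = √(0.6²·0.991² + 0.4²·2.044² + 2·0.36·0.6·0.4·0.991·2.044) = 1.171%.
σ_{20d} = 1.171% × √20 = 5.237%.
z(97.5%) = 1.960.
VaR = 1.960 × 5.237% = 10.265%; on $120,000,000 that is $12,318,000.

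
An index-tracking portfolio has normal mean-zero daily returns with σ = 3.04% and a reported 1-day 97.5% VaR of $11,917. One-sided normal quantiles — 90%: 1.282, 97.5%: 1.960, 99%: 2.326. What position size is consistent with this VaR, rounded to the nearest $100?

VaR as a fraction of value: z·σ = 1.960 × 3.04% = 5.9584%.
Position = $11,917 / 0.059584 = $200,003.

$200,000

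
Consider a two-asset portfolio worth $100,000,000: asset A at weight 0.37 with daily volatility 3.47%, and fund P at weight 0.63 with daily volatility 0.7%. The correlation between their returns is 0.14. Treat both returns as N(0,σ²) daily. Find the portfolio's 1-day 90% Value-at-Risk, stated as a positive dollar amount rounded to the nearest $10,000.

$1,810,000

σ_p² = 0.37²·3.47² + 0.63²·0.7² + 2·0.14·0.37·0.63·3.47·0.7 = 2.0014 (%²).
σ_p = √2.0014 = 1.415%.
At 90%, z = 1.282.
VaR = 1.282 × 1.415% = 1.814%; on $100,000,000 that is $1,814,000.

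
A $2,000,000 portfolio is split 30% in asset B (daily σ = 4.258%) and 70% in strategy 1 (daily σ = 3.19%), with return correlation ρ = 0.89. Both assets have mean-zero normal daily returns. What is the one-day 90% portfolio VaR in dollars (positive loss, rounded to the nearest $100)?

$87,700

σ_p² = 0.3²·4.258² + 0.7²·3.19² + 2·0.89·0.3·0.7·4.258·3.19 = 11.6954 (%²).
σ_p = √11.6954 = 3.420%.
At 90%, z = 1.282.
VaR = 1.282 × 3.420% = 4.384%; on $2,000,000 that is $87,680.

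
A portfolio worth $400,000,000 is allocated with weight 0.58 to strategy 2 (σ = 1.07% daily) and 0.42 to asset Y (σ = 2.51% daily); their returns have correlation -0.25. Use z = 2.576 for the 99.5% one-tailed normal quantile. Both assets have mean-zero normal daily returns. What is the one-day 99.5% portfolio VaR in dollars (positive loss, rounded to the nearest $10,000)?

$11,140,000

σ_p² = 0.58²·1.07² + 0.42²·2.51² + 2·-0.25·0.58·0.42·1.07·2.51 = 1.1694 (%²).
σ_p = √1.1694 = 1.081%.
VaR = 2.576 × 1.081% = 2.785%; on $400,000,000 that is $11,140,000.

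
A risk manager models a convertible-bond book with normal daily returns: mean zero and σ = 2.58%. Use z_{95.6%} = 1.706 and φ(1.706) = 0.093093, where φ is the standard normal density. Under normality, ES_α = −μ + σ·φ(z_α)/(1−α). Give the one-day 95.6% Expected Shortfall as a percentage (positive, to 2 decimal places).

5.46%

Tail multiplier: φ(z)/(1−α) = 0.093093 / 0.044 = 2.116.
ES = 2.58% × 2.116 = 5.459%.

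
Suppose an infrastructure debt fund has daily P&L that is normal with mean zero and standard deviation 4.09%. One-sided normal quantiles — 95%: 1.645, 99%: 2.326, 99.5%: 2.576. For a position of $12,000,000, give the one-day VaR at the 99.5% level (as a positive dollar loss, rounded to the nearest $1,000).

VaR = z·σ = 2.576 × 4.09% = 10.536%.
On $12,000,000: 0.10536 × $12,000,000 = $1,264,320.

$1,264,000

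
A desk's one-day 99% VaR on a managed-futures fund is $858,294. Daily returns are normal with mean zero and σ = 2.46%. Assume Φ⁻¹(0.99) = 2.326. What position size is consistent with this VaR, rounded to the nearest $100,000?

VaR as a fraction of value: z·σ = 2.326 × 2.46% = 5.72196%.
Position = $858,294 / 0.0572196 = $15,000,000.

$15,000,000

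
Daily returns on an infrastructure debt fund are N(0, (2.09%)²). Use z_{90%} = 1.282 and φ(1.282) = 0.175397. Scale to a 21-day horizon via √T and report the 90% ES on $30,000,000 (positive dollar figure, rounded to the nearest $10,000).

$5,040,000

σ_{21d} = 2.09% × √21 = 9.578%.
ES multiplier = φ(z)/(1−α) = 0.175397/0.1 = 1.754.
ES = 9.578% × 1.754 = 16.800%; on $30,000,000: $5,040,000.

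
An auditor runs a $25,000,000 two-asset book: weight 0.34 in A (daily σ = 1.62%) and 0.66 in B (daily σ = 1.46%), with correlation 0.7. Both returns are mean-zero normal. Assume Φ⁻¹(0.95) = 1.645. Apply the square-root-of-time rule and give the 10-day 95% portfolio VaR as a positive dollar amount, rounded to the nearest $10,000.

$1,830,000

σ_p = √(0.34²·1.62² + 0.66²·1.46² + 2·0.7·0.34·0.66·1.62·1.46) = 1.405%.
σ_{10d} = 1.405% × √10 = 4.443%.
VaR = 1.645 × 4.443% = 7.309%; on $25,000,000 that is $1,827,250.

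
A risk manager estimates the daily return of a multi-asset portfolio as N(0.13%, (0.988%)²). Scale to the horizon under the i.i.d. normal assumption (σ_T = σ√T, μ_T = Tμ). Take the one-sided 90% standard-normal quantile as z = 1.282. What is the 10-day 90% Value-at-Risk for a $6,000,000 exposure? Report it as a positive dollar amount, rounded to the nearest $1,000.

σ_{10d} = 0.988% × √10 = 3.124%; μ_{10d} = 10 × 0.13% = 1.300%.
VaR = −(1.300%) + 1.282 × 3.124% = 2.705%.
On $6,000,000: 0.02705 × $6,000,000 = $162,300.

$162,000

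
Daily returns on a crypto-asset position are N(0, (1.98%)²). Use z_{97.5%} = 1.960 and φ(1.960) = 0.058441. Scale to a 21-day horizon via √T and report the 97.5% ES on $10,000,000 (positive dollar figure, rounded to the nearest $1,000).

σ_{21d} = 1.98% × √21 = 9.073%.
ES multiplier = φ(z)/(1−α) = 0.058441/0.025 = 2.338.
ES = 9.073% × 2.338 = 21.213%; on $10,000,000: $2,121,300.

$2,121,000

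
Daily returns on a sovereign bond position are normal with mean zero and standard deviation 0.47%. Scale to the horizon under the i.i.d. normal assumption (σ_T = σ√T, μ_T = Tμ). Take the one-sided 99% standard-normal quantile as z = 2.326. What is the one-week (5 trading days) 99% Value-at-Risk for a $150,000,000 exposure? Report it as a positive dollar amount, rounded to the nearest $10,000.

σ_{5d} = 0.47% × √5 = 1.051%.
VaR = 2.326 × 1.051% = 2.445%.
On $150,000,000: 0.02445 × $150,000,000 = $3,667,500.

$3,670,000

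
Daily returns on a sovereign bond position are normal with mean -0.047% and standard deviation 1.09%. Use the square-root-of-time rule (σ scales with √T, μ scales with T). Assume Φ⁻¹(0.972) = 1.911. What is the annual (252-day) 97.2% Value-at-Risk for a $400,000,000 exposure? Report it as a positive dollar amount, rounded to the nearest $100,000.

$179,600,000

σ_{252d} = 1.09% × √252 = 17.303%; μ_{252d} = 252 × -0.047% = -11.844%.
VaR = −(-11.844%) + 1.911 × 17.303% = 44.910%.
On $400,000,000: 0.44910 × $400,000,000 = $179,640,000.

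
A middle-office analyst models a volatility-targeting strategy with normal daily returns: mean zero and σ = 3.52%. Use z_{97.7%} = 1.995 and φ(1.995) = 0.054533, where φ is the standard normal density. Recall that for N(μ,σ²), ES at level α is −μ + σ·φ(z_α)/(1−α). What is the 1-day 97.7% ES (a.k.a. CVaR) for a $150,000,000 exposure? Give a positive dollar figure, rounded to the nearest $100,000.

$12,500,000

Tail multiplier: φ(z)/(1−α) = 0.054533 / 0.023 = 2.371.
ES = 3.52% × 2.371 = 8.346%.
On $150,000,000: 0.08346 × $150,000,000 = $12,519,000.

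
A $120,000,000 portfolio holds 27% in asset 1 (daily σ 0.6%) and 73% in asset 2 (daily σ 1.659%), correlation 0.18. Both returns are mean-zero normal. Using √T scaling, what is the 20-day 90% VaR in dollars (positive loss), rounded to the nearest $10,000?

$8,600,000

σ_p = √(0.27²·0.6² + 0.73²·1.659² + 2·0.18·0.27·0.73·0.6·1.659) = 1.250%.
σ_{20d} = 1.250% × √20 = 5.590%.
z(90%) = 1.282.
VaR = 1.282 × 5.590% = 7.166%; on $120,000,000 that is $8,599,200.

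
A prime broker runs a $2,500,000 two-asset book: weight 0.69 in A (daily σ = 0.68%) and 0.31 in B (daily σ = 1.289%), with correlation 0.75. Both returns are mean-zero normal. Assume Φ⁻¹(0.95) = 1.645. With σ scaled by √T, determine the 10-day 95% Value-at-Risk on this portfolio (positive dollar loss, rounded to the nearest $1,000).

$106,000

σ_p = √(0.69²·0.68² + 0.31²·1.289² + 2·0.75·0.69·0.31·0.68·1.289) = 0.813%.
σ_{10d} = 0.813% × √10 = 2.571%.
VaR = 1.645 × 2.571% = 4.229%; on $2,500,000 that is $105,725.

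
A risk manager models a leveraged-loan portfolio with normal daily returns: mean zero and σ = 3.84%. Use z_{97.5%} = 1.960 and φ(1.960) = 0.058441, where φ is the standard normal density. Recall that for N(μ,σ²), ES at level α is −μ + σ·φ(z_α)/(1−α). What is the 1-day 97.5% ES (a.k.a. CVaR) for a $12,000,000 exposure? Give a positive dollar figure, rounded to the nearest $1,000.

Tail multiplier: φ(z)/(1−α) = 0.058441 / 0.025 = 2.338.
ES = 3.84% × 2.338 = 8.978%.
On $12,000,000: 0.08978 × $12,000,000 = $1,077,360.

$1,077,000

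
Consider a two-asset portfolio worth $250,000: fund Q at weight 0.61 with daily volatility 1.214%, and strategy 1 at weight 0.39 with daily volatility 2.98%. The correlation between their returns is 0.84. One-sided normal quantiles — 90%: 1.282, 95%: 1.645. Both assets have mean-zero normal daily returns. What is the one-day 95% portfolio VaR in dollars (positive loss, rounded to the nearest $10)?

σ_p² = 0.61²·1.214² + 0.39²·2.98² + 2·0.84·0.61·0.39·1.214·2.98 = 3.3450 (%²).
σ_p = √3.3450 = 1.829%.
VaR = 1.645 × 1.829% = 3.009%; on $250,000 that is $7,522.

$7,520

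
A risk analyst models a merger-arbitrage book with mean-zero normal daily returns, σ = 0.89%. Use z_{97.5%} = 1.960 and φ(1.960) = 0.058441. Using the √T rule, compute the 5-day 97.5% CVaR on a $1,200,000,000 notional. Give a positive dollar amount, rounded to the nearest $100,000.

$55,800,000

σ_{5d} = 0.89% × √5 = 1.990%.
ES multiplier = φ(z)/(1−α) = 0.058441/0.025 = 2.338.
ES = 1.990% × 2.338 = 4.653%; on $1,200,000,000: $55,836,000.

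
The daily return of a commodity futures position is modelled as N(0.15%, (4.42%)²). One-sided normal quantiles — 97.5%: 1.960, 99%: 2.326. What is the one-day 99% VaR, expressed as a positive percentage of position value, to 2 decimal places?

10.13%

VaR = −μ + z·σ = −(0.15%) + 2.326 × 4.42% = 10.131%.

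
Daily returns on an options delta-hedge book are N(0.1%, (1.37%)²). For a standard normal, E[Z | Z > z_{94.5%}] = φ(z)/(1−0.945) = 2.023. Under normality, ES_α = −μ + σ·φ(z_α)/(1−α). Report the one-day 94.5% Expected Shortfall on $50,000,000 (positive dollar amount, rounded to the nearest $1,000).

$1,336,000

ES = −(0.1%) + 1.37% × 2.023 = 2.672%.
On $50,000,000: 0.02672 × $50,000,000 = $1,336,000.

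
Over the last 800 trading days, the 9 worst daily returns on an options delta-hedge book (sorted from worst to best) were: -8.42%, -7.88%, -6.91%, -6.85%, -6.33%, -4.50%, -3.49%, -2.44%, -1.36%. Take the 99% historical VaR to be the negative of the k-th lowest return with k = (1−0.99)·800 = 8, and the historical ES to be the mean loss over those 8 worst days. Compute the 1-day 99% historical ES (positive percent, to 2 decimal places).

5.85%

The 8 worst returns sum to -46.82%.
ES = −(-46.82%) / 8 = 5.8525% ≈ 5.85%.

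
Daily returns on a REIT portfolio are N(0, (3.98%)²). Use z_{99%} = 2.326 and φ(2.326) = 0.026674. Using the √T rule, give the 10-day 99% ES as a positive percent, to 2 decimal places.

σ_{10d} = 3.98% × √10 = 12.586%.
ES multiplier = φ(z)/(1−α) = 0.026674/0.01 = 2.667.
ES = 12.586% × 2.667 = 33.567%.

33.57%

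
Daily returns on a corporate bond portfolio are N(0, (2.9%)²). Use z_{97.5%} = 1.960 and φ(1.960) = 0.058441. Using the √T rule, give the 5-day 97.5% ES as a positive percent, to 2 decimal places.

σ_{5d} = 2.9% × √5 = 6.485%.
ES multiplier = φ(z)/(1−α) = 0.058441/0.025 = 2.338.
ES = 6.485% × 2.338 = 15.162%.

15.16%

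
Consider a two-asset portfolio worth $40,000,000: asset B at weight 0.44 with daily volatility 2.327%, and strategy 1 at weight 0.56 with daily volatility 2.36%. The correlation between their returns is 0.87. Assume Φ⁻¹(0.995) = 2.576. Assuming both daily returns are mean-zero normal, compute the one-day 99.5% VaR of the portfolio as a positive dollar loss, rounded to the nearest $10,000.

$2,340,000

σ_p² = 0.44²·2.327² + 0.56²·2.36² + 2·0.87·0.44·0.56·2.327·2.36 = 5.1495 (%²).
σ_p = √5.1495 = 2.269%.
VaR = 2.576 × 2.269% = 5.845%; on $40,000,000 that is $2,338,000.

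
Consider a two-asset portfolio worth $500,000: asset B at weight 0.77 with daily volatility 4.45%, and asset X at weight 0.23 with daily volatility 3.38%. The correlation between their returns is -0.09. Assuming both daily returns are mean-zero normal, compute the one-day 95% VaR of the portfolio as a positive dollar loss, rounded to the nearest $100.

$28,300

σ_p² = 0.77²·4.45² + 0.23²·3.38² + 2·-0.09·0.77·0.23·4.45·3.38 = 11.8658 (%²).
σ_p = √11.8658 = 3.445%.
At 95%, z = 1.645.
VaR = 1.645 × 3.445% = 5.667%; on $500,000 that is $28,335.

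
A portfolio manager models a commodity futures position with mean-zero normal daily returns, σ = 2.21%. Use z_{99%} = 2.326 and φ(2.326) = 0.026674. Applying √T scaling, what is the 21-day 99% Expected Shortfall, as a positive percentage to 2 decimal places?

27.01%

σ_{21d} = 2.21% × √21 = 10.127%.
ES multiplier = φ(z)/(1−α) = 0.026674/0.01 = 2.667.
ES = 10.127% × 2.667 = 27.009%.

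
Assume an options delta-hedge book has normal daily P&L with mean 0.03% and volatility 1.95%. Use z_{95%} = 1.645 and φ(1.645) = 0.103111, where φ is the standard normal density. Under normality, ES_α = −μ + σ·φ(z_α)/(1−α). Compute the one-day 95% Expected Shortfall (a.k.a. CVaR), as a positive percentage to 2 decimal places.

3.99%

Tail multiplier: φ(z)/(1−α) = 0.103111 / 0.05 = 2.062.
ES = −(0.03%) + 1.95% × 2.062 = 3.991%.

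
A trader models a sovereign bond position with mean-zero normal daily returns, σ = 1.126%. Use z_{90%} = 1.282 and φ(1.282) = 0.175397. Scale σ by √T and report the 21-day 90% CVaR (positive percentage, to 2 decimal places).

σ_{21d} = 1.126% × √21 = 5.160%.
ES multiplier = φ(z)/(1−α) = 0.175397/0.1 = 1.754.
ES = 5.160% × 1.754 = 9.051%.

9.05%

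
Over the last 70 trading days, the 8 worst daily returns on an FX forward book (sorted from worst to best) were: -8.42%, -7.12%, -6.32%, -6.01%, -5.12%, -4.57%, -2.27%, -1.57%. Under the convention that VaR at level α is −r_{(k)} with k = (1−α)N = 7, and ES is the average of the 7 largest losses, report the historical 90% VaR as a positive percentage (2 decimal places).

2.27%

k = 7; the 7th lowest return is -2.27%, so VaR = 2.27%.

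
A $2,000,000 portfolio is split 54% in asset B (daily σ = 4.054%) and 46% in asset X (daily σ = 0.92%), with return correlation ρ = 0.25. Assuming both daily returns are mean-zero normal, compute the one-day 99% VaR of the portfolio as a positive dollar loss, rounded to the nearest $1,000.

σ_p² = 0.54²·4.054² + 0.46²·0.92² + 2·0.25·0.54·0.46·4.054·0.92 = 5.4347 (%²).
σ_p = √5.4347 = 2.331%.
At 99%, z = 2.326.
VaR = 2.326 × 2.331% = 5.422%; on $2,000,000 that is $108,440.

$108,000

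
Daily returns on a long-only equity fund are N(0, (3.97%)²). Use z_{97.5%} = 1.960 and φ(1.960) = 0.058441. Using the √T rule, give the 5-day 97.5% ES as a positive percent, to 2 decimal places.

σ_{5d} = 3.97% × √5 = 8.877%.
ES multiplier = φ(z)/(1−α) = 0.058441/0.025 = 2.338.
ES = 8.877% × 2.338 = 20.754%.

20.75%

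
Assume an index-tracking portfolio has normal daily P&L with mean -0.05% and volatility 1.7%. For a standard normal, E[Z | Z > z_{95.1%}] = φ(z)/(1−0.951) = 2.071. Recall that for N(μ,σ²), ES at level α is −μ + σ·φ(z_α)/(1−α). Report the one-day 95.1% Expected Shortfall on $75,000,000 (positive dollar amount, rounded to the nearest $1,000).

ES = −(-0.05%) + 1.7% × 2.071 = 3.571%.
On $75,000,000: 0.03571 × $75,000,000 = $2,678,250.

$2,678,000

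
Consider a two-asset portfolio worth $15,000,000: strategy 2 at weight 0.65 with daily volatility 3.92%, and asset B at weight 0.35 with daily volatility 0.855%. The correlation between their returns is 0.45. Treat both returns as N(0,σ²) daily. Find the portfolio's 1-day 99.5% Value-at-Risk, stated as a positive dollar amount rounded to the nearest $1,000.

$1,042,000

σ_p² = 0.65²·3.92² + 0.35²·0.855² + 2·0.45·0.65·0.35·3.92·0.855 = 7.2681 (%²).
σ_p = √7.2681 = 2.696%.
At 99.5%, z = 2.576.
VaR = 2.576 × 2.696% = 6.945%; on $15,000,000 that is $1,041,750.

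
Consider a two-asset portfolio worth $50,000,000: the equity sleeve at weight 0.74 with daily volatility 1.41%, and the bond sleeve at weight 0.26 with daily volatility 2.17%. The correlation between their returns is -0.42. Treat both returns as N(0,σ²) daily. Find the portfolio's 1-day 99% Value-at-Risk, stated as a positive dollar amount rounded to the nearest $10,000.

$1,110,000

σ_p² = 0.74²·1.41² + 0.26²·2.17² + 2·-0.42·0.74·0.26·1.41·2.17 = 0.9125 (%²).
σ_p = √0.9125 = 0.955%.
At 99%, z = 2.326.
VaR = 2.326 × 0.955% = 2.221%; on $50,000,000 that is $1,110,500.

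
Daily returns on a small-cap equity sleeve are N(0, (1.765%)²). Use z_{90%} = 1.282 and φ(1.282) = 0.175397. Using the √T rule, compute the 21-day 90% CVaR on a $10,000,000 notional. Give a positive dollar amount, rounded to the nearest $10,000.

$1,420,000

σ_{21d} = 1.765% × √21 = 8.088%.
ES multiplier = φ(z)/(1−α) = 0.175397/0.1 = 1.754.
ES = 8.088% × 1.754 = 14.186%; on $10,000,000: $1,418,600.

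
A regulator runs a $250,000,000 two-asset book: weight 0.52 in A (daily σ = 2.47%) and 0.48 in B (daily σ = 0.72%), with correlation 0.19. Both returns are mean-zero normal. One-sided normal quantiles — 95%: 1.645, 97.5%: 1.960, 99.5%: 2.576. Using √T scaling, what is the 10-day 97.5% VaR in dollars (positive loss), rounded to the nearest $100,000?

$21,600,000

σ_p = √(0.52²·2.47² + 0.48²·0.72² + 2·0.19·0.52·0.48·2.47·0.72) = 1.392%.
σ_{10d} = 1.392% × √10 = 4.402%.
VaR = 1.960 × 4.402% = 8.628%; on $250,000,000 that is $21,570,000.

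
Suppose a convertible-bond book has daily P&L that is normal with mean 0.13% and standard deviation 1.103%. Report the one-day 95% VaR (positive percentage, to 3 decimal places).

1.684%

At 95% one-sided, z = 1.645.
VaR = −μ + z·σ = −(0.13%) + 1.645 × 1.103% = 1.684%.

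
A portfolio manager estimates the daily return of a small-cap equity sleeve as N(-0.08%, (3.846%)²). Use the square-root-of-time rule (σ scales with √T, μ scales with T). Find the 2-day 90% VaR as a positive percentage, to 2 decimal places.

7.13%

At 90%, z = 1.282.
σ_{2d} = 3.846% × √2 = 5.439%; μ_{2d} = 2 × -0.08% = -0.160%.
VaR = −(-0.160%) + 1.282 × 5.439% = 7.133%.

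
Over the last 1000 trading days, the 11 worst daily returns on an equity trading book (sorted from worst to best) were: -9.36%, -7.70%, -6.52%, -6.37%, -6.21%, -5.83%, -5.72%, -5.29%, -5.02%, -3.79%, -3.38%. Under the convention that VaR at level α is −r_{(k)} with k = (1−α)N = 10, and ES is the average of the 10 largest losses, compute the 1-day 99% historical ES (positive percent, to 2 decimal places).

The 10 worst returns sum to -61.81%.
ES = −(-61.81%) / 10 = 6.181% ≈ 6.18%.

6.18%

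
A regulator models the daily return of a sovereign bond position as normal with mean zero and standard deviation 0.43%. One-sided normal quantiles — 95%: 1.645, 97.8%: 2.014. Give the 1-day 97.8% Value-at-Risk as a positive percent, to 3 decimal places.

VaR = z·σ = 2.014 × 0.43% = 0.866%.

0.866%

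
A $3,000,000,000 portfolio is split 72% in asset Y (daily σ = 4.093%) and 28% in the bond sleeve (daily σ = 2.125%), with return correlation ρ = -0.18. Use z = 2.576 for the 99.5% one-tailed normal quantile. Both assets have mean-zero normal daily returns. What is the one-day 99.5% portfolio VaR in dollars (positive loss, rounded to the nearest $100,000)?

σ_p² = 0.72²·4.093² + 0.28²·2.125² + 2·-0.18·0.72·0.28·4.093·2.125 = 8.4074 (%²).
σ_p = √8.4074 = 2.900%.
VaR = 2.576 × 2.900% = 7.470%; on $3,000,000,000 that is $224,100,000.

$224,100,000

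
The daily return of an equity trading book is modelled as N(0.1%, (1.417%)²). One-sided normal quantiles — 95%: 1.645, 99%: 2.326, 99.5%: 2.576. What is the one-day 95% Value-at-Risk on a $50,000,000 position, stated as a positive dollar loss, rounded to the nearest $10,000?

VaR = −μ + z·σ = −(0.1%) + 1.645 × 1.417% = 2.231%.
On $50,000,000: 0.02231 × $50,000,000 = $1,115,500.

$1,120,000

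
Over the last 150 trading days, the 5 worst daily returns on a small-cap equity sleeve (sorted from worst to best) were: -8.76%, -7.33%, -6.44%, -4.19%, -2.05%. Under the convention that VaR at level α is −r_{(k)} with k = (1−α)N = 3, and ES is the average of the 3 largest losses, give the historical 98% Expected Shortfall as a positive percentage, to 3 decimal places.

The 3 worst returns sum to -22.53%.
ES = −(-22.53%) / 3 = 7.51% ≈ 7.510%.

7.510%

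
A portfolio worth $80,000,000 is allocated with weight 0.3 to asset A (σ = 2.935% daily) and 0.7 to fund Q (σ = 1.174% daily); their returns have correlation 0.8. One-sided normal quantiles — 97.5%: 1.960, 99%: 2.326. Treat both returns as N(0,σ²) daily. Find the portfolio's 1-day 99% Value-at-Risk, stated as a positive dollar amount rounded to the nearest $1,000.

$3,005,000

σ_p² = 0.3²·2.935² + 0.7²·1.174² + 2·0.8·0.3·0.7·2.935·1.174 = 2.6084 (%²).
σ_p = √2.6084 = 1.615%.
VaR = 2.326 × 1.615% = 3.756%; on $80,000,000 that is $3,004,800.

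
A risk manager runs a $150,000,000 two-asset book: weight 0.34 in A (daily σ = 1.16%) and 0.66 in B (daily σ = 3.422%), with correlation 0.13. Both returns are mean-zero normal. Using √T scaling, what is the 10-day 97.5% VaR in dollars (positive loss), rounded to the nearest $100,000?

$21,800,000

σ_p = √(0.34²·1.16² + 0.66²·3.422² + 2·0.13·0.34·0.66·1.16·3.422) = 2.343%.
σ_{10d} = 2.343% × √10 = 7.409%.
z(97.5%) = 1.960.
VaR = 1.960 × 7.409% = 14.522%; on $150,000,000 that is $21,783,000.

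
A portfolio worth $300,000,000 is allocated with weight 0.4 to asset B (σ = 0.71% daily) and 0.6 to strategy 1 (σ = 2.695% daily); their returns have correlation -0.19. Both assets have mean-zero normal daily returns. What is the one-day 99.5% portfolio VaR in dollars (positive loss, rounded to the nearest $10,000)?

σ_p² = 0.4²·0.71² + 0.6²·2.695² + 2·-0.19·0.4·0.6·0.71·2.695 = 2.5208 (%²).
σ_p = √2.5208 = 1.588%.
At 99.5%, z = 2.576.
VaR = 2.576 × 1.588% = 4.091%; on $300,000,000 that is $12,273,000.

$12,270,000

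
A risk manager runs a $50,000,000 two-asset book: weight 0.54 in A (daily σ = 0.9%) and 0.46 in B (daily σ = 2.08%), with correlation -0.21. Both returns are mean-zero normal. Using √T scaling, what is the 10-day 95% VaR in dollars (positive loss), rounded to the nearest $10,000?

σ_p = √(0.54²·0.9² + 0.46²·2.08² + 2·-0.21·0.54·0.46·0.9·2.08) = 0.978%.
σ_{10d} = 0.978% × √10 = 3.093%.
z(95%) = 1.645.
VaR = 1.645 × 3.093% = 5.088%; on $50,000,000 that is $2,544,000.

$2,540,000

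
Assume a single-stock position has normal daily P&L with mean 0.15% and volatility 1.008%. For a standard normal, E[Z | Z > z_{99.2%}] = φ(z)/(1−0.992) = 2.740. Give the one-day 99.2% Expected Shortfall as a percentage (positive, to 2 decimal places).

ES = −(0.15%) + 1.008% × 2.740 = 2.612%.

2.61%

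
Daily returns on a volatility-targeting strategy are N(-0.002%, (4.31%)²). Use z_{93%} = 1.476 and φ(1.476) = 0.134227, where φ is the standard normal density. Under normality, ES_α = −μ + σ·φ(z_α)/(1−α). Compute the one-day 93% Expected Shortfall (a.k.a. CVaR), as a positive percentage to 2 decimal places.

Tail multiplier: φ(z)/(1−α) = 0.134227 / 0.07 = 1.918.
ES = −(-0.002%) + 4.31% × 1.918 = 8.269%.

8.27%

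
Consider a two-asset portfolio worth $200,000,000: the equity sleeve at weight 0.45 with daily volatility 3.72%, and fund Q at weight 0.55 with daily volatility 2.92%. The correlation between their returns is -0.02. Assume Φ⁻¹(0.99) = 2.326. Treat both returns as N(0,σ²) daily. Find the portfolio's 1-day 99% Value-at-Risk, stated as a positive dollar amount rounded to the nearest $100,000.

$10,700,000

σ_p² = 0.45²·3.72² + 0.55²·2.92² + 2·-0.02·0.45·0.55·3.72·2.92 = 5.2740 (%²).
σ_p = √5.2740 = 2.297%.
VaR = 2.326 × 2.297% = 5.343%; on $200,000,000 that is $10,686,000.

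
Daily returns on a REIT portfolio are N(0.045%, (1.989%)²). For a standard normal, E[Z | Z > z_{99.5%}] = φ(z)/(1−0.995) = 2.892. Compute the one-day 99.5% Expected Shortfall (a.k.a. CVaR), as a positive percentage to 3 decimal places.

5.707%

ES = −(0.045%) + 1.989% × 2.892 = 5.707%.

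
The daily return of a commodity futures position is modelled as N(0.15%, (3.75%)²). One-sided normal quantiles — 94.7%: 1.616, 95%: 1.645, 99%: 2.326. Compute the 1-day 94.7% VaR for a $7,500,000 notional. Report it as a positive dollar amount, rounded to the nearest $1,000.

$443,000

VaR = −μ + z·σ = −(0.15%) + 1.616 × 3.75% = 5.910%.
On $7,500,000: 0.05910 × $7,500,000 = $443,250.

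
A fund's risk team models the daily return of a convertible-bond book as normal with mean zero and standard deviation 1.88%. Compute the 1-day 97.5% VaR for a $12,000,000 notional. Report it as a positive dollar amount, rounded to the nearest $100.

At 97.5% one-sided, z = 1.960.
VaR = z·σ = 1.960 × 1.88% = 3.685%.
On $12,000,000: 0.03685 × $12,000,000 = $442,200.

$442,200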